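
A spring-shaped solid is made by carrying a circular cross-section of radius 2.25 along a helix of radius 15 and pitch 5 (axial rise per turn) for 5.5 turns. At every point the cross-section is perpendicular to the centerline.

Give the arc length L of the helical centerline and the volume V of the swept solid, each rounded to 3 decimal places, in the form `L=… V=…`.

2πR = 2π·15 = 94.247780
per-turn = √(94.247780² + 5²) = √(8882.6440 + 25) = √8907.6440 = 94.380316
L = 5.5 × 94.380316 = 519.091735
V = π·2.25² × L = 15.904313 × 519.091735 = 8255.797337

L=519.092 V=8255.797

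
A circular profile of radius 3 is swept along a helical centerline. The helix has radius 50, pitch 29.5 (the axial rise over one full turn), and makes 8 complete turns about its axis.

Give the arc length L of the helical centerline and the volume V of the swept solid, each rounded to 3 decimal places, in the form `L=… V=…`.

L=2524.330 V=71373.754

2πR = 2π·50 = 314.159265
per-turn = √(314.159265² + 29.5²) = √(98696.0440 + 870.25) = √99566.2940 = 315.541271
L = 8 × 315.541271 = 2524.330172
V = π·3² × L = 28.274334 × 2524.330172 = 71373.754109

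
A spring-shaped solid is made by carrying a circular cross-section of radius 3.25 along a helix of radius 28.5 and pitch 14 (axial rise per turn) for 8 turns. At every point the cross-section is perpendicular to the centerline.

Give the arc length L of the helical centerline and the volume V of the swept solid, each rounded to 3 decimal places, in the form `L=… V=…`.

2πR = 2π·28.5 = 179.070781
per-turn = √(179.070781² + 14²) = √(32066.3447 + 196) = √32262.3447 = 179.617217
L = 8 × 179.617217 = 1436.937737
V = π·3.25² × L = 33.183072 × 1436.937737 = 47682.008975

L=1436.938 V=47682.009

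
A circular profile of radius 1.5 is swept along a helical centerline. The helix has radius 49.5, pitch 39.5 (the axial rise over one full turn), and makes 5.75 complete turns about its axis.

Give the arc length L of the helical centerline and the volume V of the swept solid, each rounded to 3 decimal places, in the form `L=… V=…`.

L=1802.717 V=12742.653

2πR = 2π·49.5 = 311.017673
per-turn = √(311.017673² + 39.5²) = √(96731.9927 + 1560.25) = √98292.2427 = 313.515937
L = 5.75 × 313.515937 = 1802.716638
V = π·1.5² × L = 7.068583 × 1802.716638 = 12742.653027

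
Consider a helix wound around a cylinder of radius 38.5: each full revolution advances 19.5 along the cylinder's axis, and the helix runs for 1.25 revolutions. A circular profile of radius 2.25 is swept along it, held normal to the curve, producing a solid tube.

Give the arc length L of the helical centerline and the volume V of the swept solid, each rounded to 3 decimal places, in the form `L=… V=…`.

L=303.359 V=4824.719

2πR = 2π·38.5 = 241.902634
per-turn = √(241.902634² + 19.5²) = √(58516.8845 + 380.25) = √58897.1345 = 242.687318
L = 1.25 × 242.687318 = 303.359148
V = π·2.25² × L = 15.904313 × 303.359148 = 4824.718782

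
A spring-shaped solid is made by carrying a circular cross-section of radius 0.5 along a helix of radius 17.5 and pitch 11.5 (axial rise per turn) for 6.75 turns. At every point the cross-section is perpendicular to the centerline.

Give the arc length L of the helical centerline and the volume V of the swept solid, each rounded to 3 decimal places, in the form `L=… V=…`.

2πR = 2π·17.5 = 109.955743
per-turn = √(109.955743² + 11.5²) = √(12090.2654 + 132.25) = √12222.5154 = 110.555486
L = 6.75 × 110.555486 = 746.249528
V = π·0.5² × L = 0.785398 × 746.249528 = 586.103008

L=746.250 V=586.103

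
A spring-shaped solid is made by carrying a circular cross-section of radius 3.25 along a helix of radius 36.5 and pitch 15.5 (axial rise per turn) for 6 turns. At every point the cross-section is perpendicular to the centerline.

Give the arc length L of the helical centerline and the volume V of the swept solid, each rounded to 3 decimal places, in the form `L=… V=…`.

2πR = 2π·36.5 = 229.336264
per-turn = √(229.336264² + 15.5²) = √(52595.1219 + 240.25) = √52835.3719 = 229.859461
L = 6 × 229.859461 = 1379.156767
V = π·3.25² × L = 33.183072 × 1379.156767 = 45764.658840

L=1379.157 V=45764.659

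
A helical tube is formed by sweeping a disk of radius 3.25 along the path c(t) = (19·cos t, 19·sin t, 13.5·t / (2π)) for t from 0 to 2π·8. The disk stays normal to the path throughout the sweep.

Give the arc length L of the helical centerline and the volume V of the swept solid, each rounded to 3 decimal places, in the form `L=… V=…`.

L=961.131 V=31893.289

2πR = 2π·19 = 119.380521
per-turn = √(119.380521² + 13.5²) = √(14251.7088 + 182.25) = √14433.9588 = 120.141411
L = 8 × 120.141411 = 961.131292
V = π·3.25² × L = 33.183072 × 961.131292 = 31893.289249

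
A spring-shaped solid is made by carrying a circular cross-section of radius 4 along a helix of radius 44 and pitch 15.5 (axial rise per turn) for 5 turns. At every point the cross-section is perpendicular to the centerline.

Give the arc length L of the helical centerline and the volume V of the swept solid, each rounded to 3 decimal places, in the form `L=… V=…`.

2πR = 2π·44 = 276.460154
per-turn = √(276.460154² + 15.5²) = √(76430.2165 + 240.25) = √76670.4665 = 276.894324
L = 5 × 276.894324 = 1384.471618
V = π·4² × L = 50.265482 × 1384.471618 = 69591.133846

L=1384.472 V=69591.134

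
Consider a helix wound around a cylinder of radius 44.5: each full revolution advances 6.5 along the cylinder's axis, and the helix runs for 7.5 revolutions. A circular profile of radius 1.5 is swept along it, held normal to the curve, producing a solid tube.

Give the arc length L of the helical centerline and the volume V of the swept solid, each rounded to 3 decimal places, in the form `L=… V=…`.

2πR = 2π·44.5 = 279.601746
per-turn = √(279.601746² + 6.5²) = √(78177.1365 + 42.25) = √78219.3865 = 279.677290
L = 7.5 × 279.677290 = 2097.579674
V = π·1.5² × L = 7.068583 × 2097.579674 = 14826.917011

L=2097.580 V=14826.917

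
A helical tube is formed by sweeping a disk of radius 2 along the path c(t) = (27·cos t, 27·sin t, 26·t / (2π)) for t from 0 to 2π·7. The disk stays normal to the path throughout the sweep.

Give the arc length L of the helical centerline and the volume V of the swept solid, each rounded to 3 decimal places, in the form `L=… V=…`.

L=1201.388 V=15097.084

2πR = 2π·27 = 169.646003
per-turn = √(169.646003² + 26²) = √(28779.7664 + 676) = √29455.7664 = 171.626823
L = 7 × 171.626823 = 1201.387762
V = π·2² × L = 12.566371 × 1201.387762 = 15097.083872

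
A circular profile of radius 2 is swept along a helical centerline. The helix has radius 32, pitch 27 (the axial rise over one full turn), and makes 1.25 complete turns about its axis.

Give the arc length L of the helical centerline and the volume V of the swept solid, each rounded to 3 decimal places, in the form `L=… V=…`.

L=253.583 V=3186.623

2πR = 2π·32 = 201.061930
per-turn = √(201.061930² + 27²) = √(40425.8996 + 729) = √41154.8996 = 202.866704
L = 1.25 × 202.866704 = 253.583380
V = π·2² × L = 12.566371 × 253.583380 = 3186.622736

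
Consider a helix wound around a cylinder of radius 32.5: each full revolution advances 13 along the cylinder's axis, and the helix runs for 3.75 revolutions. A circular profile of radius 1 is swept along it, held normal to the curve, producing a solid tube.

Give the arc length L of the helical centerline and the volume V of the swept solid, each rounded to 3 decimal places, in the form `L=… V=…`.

L=767.313 V=2410.586

2πR = 2π·32.5 = 204.203522
per-turn = √(204.203522² + 13²) = √(41699.0786 + 169) = √41868.0786 = 204.616907
L = 3.75 × 204.616907 = 767.313401
V = π·1² × L = 3.141593 × 767.313401 = 2410.586143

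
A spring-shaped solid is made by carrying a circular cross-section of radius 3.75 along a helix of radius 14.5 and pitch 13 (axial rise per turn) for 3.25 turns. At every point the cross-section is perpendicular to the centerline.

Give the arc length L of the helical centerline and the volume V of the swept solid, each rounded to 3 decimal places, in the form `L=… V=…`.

L=299.094 V=13213.580

2πR = 2π·14.5 = 91.106187
per-turn = √(91.106187² + 13²) = √(8300.3373 + 169) = √8469.3373 = 92.029003
L = 3.25 × 92.029003 = 299.094258
V = π·3.75² × L = 44.178647 × 299.094258 = 13213.579557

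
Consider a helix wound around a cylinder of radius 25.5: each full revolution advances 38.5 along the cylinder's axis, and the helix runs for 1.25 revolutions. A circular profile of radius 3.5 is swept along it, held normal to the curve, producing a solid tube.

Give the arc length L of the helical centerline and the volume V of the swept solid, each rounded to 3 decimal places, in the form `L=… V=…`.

L=205.977 V=7926.941

2πR = 2π·25.5 = 160.221225
per-turn = √(160.221225² + 38.5²) = √(25670.8410 + 1482.25) = √27153.0910 = 164.781950
L = 1.25 × 164.781950 = 205.977438
V = π·3.5² × L = 38.484510 × 205.977438 = 7926.940755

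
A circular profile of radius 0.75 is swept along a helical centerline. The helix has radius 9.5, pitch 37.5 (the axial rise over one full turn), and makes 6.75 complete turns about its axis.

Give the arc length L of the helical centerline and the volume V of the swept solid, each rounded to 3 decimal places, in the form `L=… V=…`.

2πR = 2π·9.5 = 59.690260
per-turn = √(59.690260² + 37.5²) = √(3562.9272 + 1406.25) = √4969.1772 = 70.492391
L = 6.75 × 70.492391 = 475.823639
V = π·0.75² × L = 1.767146 × 475.823639 = 840.849778

L=475.824 V=840.850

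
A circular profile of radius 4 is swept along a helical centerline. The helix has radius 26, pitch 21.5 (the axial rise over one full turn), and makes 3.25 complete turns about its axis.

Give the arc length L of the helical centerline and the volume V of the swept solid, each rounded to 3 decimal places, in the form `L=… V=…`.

L=535.508 V=26917.543

2πR = 2π·26 = 163.362818
per-turn = √(163.362818² + 21.5²) = √(26687.4103 + 462.25) = √27149.6603 = 164.771540
L = 3.25 × 164.771540 = 535.507504
V = π·4² × L = 50.265482 × 535.507504 = 26917.543052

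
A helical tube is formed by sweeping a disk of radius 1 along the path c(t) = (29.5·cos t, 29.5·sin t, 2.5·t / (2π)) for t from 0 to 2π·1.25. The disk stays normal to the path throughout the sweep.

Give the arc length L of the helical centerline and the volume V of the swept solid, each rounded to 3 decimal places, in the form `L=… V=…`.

2πR = 2π·29.5 = 185.353967
per-turn = √(185.353967² + 2.5²) = √(34356.0929 + 6.25) = √34362.3429 = 185.370825
L = 1.25 × 185.370825 = 231.713532
V = π·1² × L = 3.141593 × 231.713532 = 727.949529

L=231.714 V=727.950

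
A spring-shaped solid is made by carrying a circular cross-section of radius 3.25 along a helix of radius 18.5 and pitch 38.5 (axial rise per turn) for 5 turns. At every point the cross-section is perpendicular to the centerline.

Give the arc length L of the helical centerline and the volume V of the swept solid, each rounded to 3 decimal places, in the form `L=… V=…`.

L=612.245 V=20316.157

2πR = 2π·18.5 = 116.238928
per-turn = √(116.238928² + 38.5²) = √(13511.4884 + 1482.25) = √14993.7384 = 122.448922
L = 5 × 122.448922 = 612.244608
V = π·3.25² × L = 33.183072 × 612.244608 = 20316.157172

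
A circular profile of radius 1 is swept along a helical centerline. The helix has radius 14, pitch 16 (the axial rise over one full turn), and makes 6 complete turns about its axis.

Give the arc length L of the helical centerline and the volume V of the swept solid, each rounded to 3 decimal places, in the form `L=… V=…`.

L=536.447 V=1685.299

2πR = 2π·14 = 87.964594
per-turn = √(87.964594² + 16²) = √(7737.7699 + 256) = √7993.7699 = 89.407885
L = 6 × 89.407885 = 536.447308
V = π·1² × L = 3.141593 × 536.447308 = 1685.298923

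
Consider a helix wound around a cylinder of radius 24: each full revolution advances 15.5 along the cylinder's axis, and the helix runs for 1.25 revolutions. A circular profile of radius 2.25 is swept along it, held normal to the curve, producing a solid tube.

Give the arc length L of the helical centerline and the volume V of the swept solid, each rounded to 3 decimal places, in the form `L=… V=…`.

L=189.489 V=3013.688

2πR = 2π·24 = 150.796447
per-turn = √(150.796447² + 15.5²) = √(22739.5685 + 240.25) = √22979.8185 = 151.590958
L = 1.25 × 151.590958 = 189.488697
V = π·2.25² × L = 15.904313 × 189.488697 = 3013.687518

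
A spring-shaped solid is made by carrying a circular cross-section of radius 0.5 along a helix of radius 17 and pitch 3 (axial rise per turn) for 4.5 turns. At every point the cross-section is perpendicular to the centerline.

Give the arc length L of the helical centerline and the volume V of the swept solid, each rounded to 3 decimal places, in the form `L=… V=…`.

2πR = 2π·17 = 106.814150
per-turn = √(106.814150² + 3²) = √(11409.2627 + 9) = √11418.2627 = 106.856271
L = 4.5 × 106.856271 = 480.853220
V = π·0.5² × L = 0.785398 × 480.853220 = 377.661236

L=480.853 V=377.661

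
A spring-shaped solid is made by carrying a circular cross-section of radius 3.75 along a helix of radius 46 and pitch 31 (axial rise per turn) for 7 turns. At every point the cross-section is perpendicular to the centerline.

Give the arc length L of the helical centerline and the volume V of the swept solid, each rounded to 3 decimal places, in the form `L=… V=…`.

L=2034.790 V=89894.257

2πR = 2π·46 = 289.026524
per-turn = √(289.026524² + 31²) = √(83536.3317 + 961) = √84497.3317 = 290.684247
L = 7 × 290.684247 = 2034.789731
V = π·3.75² × L = 44.178647 × 2034.789731 = 89894.256633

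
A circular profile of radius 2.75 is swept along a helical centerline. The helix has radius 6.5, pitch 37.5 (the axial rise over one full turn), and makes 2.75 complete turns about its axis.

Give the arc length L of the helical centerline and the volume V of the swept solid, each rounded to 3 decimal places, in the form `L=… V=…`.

L=152.475 V=3622.555

2πR = 2π·6.5 = 40.840704
per-turn = √(40.840704² + 37.5²) = √(1667.9631 + 1406.25) = √3074.2131 = 55.445587
L = 2.75 × 55.445587 = 152.475365
V = π·2.75² × L = 23.758294 × 152.475365 = 3622.554614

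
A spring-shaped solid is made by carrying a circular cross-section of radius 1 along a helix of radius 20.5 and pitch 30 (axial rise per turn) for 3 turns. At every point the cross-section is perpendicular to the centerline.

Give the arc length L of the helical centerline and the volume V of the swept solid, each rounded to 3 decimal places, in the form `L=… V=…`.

2πR = 2π·20.5 = 128.805299
per-turn = √(128.805299² + 30²) = √(16590.8050 + 900) = √17490.8050 = 132.252807
L = 3 × 132.252807 = 396.758421
V = π·1² × L = 3.141593 × 396.758421 = 1246.453342

L=396.758 V=1246.453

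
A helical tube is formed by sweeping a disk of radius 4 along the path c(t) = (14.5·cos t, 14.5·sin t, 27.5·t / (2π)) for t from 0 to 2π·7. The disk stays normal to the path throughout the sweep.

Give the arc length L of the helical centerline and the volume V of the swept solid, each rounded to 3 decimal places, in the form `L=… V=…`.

L=666.163 V=33484.991

2πR = 2π·14.5 = 91.106187
per-turn = √(91.106187² + 27.5²) = √(8300.3373 + 756.25) = √9056.5873 = 95.166104
L = 7 × 95.166104 = 666.162726
V = π·4² × L = 50.265482 × 666.162726 = 33484.990827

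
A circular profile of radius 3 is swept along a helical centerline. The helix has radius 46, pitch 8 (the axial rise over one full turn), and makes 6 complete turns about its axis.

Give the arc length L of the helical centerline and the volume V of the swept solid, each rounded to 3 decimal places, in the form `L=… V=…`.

L=1734.823 V=49050.974

2πR = 2π·46 = 289.026524
per-turn = √(289.026524² + 8²) = √(83536.3317 + 64) = √83600.3317 = 289.137219
L = 6 × 289.137219 = 1734.823316
V = π·3² × L = 28.274334 × 1734.823316 = 49050.973677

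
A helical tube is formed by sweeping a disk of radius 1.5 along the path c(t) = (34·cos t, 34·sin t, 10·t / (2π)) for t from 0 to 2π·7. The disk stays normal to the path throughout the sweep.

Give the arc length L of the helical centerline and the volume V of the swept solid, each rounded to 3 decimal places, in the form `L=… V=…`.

2πR = 2π·34 = 213.628300
per-turn = √(213.628300² + 10²) = √(45637.0508 + 100) = √45737.0508 = 213.862224
L = 7 × 213.862224 = 1497.035566
V = π·1.5² × L = 7.068583 × 1497.035566 = 10581.920859

L=1497.036 V=10581.921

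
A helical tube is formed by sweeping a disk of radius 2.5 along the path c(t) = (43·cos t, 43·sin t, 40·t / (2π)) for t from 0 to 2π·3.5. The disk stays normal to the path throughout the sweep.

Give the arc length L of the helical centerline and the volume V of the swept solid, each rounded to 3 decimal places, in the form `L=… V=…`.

2πR = 2π·43 = 270.176968
per-turn = √(270.176968² + 40²) = √(72995.5942 + 1600) = √74595.5942 = 273.121940
L = 3.5 × 273.121940 = 955.926790
V = π·2.5² × L = 19.634954 × 955.926790 = 18769.578635

L=955.927 V=18769.579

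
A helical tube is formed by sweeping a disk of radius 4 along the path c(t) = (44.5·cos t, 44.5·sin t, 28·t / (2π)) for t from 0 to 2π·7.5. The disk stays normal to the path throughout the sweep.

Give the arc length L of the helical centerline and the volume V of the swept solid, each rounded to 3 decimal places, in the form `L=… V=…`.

L=2107.502 V=105934.596

2πR = 2π·44.5 = 279.601746
per-turn = √(279.601746² + 28²) = √(78177.1365 + 784) = √78961.1365 = 281.000243
L = 7.5 × 281.000243 = 2107.501821
V = π·4² × L = 50.265482 × 2107.501821 = 105934.595817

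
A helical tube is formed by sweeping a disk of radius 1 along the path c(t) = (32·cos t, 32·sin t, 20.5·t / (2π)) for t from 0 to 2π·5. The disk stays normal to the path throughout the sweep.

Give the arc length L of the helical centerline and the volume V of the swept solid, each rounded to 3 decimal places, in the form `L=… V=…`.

2πR = 2π·32 = 201.061930
per-turn = √(201.061930² + 20.5²) = √(40425.8996 + 420.25) = √40846.1496 = 202.104304
L = 5 × 202.104304 = 1010.521519
V = π·1² × L = 3.141593 × 1010.521519 = 3174.646981

L=1010.522 V=3174.647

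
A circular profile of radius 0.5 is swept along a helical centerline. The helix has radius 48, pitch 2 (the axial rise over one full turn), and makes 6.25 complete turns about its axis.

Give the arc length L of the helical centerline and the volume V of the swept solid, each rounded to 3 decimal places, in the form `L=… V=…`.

2πR = 2π·48 = 301.592895
per-turn = √(301.592895² + 2²) = √(90958.2742 + 4) = √90962.2742 = 301.599526
L = 6.25 × 301.599526 = 1884.997038
V = π·0.5² × L = 0.785398 × 1884.997038 = 1480.473212

L=1884.997 V=1480.473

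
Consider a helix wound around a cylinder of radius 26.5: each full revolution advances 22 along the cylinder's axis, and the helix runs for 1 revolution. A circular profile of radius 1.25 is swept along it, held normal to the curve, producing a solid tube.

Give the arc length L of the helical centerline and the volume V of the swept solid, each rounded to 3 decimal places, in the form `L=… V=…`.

L=167.952 V=824.430

2πR = 2π·26.5 = 166.504411
per-turn = √(166.504411² + 22²) = √(27723.7188 + 484) = √28207.7188 = 167.951537
L = 1 × 167.951537 = 167.951537
V = π·1.25² × L = 4.908739 × 167.951537 = 824.430179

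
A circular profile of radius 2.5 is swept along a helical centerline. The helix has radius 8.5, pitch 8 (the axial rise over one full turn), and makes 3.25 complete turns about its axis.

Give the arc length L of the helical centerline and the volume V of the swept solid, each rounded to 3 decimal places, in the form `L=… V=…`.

L=175.509 V=3446.121

2πR = 2π·8.5 = 53.407075
per-turn = √(53.407075² + 8²) = √(2852.3157 + 64) = √2916.3157 = 54.002923
L = 3.25 × 54.002923 = 175.509499
V = π·2.5² × L = 19.634954 × 175.509499 = 3446.120957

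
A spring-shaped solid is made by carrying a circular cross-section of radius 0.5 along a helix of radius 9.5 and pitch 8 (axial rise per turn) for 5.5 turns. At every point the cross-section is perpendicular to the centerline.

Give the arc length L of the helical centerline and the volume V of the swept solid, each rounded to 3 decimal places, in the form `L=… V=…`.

L=331.232 V=260.149

2πR = 2π·9.5 = 59.690260
per-turn = √(59.690260² + 8²) = √(3562.9272 + 64) = √3626.9272 = 60.223975
L = 5.5 × 60.223975 = 331.231864
V = π·0.5² × L = 0.785398 × 331.231864 = 260.148897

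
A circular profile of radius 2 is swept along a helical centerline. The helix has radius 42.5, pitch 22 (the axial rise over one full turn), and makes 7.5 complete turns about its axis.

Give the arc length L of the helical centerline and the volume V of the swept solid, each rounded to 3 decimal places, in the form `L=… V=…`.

L=2009.551 V=25252.759

2πR = 2π·42.5 = 267.035376
per-turn = √(267.035376² + 22²) = √(71307.8918 + 484) = √71791.8918 = 267.940090
L = 7.5 × 267.940090 = 2009.550675
V = π·2² × L = 12.566371 × 2009.550675 = 25252.758545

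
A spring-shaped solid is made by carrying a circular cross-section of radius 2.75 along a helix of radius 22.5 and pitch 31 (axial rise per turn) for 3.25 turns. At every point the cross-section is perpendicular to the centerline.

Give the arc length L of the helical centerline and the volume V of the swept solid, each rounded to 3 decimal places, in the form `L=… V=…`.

2πR = 2π·22.5 = 141.371669
per-turn = √(141.371669² + 31²) = √(19985.9489 + 961) = √20946.9489 = 144.730608
L = 3.25 × 144.730608 = 470.374476
V = π·2.75² × L = 23.758294 × 470.374476 = 11175.295305

L=470.374 V=11175.295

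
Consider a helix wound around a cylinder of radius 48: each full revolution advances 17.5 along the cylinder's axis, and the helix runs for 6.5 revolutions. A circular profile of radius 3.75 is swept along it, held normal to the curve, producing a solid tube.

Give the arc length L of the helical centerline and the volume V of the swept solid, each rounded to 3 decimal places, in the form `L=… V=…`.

L=1963.651 V=86751.454

2πR = 2π·48 = 301.592895
per-turn = √(301.592895² + 17.5²) = √(90958.2742 + 306.25) = √91264.5242 = 302.100189
L = 6.5 × 302.100189 = 1963.651228
V = π·3.75² × L = 44.178647 × 1963.651228 = 86751.453833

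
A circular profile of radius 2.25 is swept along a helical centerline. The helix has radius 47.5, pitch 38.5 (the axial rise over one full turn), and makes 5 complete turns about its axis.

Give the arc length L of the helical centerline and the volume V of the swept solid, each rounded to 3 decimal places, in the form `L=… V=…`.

2πR = 2π·47.5 = 298.451302
per-turn = √(298.451302² + 38.5²) = √(89073.1797 + 1482.25) = √90555.4297 = 300.924292
L = 5 × 300.924292 = 1504.621462
V = π·2.25² × L = 15.904313 × 1504.621462 = 23929.970386

L=1504.621 V=23929.970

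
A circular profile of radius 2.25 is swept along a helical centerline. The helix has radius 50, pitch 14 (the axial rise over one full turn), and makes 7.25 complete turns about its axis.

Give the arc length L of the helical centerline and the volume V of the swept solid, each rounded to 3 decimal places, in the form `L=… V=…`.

2πR = 2π·50 = 314.159265
per-turn = √(314.159265² + 14²) = √(98696.0440 + 196) = √98892.0440 = 314.471054
L = 7.25 × 314.471054 = 2279.915144
V = π·2.25² × L = 15.904313 × 2279.915144 = 36260.483626

L=2279.915 V=36260.484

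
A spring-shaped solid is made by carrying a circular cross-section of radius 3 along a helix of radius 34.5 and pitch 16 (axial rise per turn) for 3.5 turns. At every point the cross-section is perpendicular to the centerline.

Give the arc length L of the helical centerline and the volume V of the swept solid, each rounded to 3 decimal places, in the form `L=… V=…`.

2πR = 2π·34.5 = 216.769893
per-turn = √(216.769893² + 16²) = √(46989.1866 + 256) = √47245.1866 = 217.359579
L = 3.5 × 217.359579 = 760.758526
V = π·3² × L = 28.274334 × 760.758526 = 21509.940575

L=760.759 V=21509.941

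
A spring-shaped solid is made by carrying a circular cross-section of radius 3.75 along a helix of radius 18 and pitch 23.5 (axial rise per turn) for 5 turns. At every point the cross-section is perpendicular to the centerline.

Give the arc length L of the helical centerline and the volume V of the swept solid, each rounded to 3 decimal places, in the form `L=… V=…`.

2πR = 2π·18 = 113.097336
per-turn = √(113.097336² + 23.5²) = √(12791.0073 + 552.25) = √13343.2573 = 115.513018
L = 5 × 115.513018 = 577.565089
V = π·3.75² × L = 44.178647 × 577.565089 = 25516.044030

L=577.565 V=25516.044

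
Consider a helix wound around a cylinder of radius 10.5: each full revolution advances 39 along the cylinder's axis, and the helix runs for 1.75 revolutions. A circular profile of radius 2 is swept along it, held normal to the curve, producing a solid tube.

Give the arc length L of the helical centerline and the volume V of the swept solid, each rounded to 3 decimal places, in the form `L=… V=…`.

2πR = 2π·10.5 = 65.973446
per-turn = √(65.973446² + 39²) = √(4352.4955 + 1521) = √5873.4955 = 76.638734
L = 1.75 × 76.638734 = 134.117784
V = π·2² × L = 12.566371 × 134.117784 = 1685.373785

L=134.118 V=1685.374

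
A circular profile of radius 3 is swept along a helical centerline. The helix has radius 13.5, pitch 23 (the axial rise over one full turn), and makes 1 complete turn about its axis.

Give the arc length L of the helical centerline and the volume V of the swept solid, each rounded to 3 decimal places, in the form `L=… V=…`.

L=87.886 V=2484.917

2πR = 2π·13.5 = 84.823002
per-turn = √(84.823002² + 23²) = √(7194.9416 + 529) = √7723.9416 = 87.885958
L = 1 × 87.885958 = 87.885958
V = π·3² × L = 28.274334 × 87.885958 = 2484.916919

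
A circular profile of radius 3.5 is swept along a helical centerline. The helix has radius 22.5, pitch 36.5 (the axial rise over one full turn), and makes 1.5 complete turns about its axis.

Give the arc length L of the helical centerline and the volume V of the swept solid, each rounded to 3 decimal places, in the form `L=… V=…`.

L=219.011 V=8428.542

2πR = 2π·22.5 = 141.371669
per-turn = √(141.371669² + 36.5²) = √(19985.9489 + 1332.25) = √21318.1989 = 146.007530
L = 1.5 × 146.007530 = 219.011295
V = π·3.5² × L = 38.484510 × 219.011295 = 8428.542393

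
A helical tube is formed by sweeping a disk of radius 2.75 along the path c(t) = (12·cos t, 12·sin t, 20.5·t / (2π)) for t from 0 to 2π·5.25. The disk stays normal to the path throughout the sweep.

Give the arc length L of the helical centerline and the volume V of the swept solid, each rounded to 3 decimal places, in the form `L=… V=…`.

2πR = 2π·12 = 75.398224
per-turn = √(75.398224² + 20.5²) = √(5684.8921 + 420.25) = √6105.1421 = 78.135409
L = 5.25 × 78.135409 = 410.210897
V = π·2.75² × L = 23.758294 × 410.210897 = 9745.911277

L=410.211 V=9745.911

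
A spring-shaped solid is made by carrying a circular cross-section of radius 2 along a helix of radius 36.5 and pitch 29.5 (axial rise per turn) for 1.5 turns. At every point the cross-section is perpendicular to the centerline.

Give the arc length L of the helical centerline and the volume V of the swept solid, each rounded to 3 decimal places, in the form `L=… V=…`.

L=346.839 V=4358.504

2πR = 2π·36.5 = 229.336264
per-turn = √(229.336264² + 29.5²) = √(52595.1219 + 870.25) = √53465.3719 = 231.225803
L = 1.5 × 231.225803 = 346.838704
V = π·2² × L = 12.566371 × 346.838704 = 4358.503699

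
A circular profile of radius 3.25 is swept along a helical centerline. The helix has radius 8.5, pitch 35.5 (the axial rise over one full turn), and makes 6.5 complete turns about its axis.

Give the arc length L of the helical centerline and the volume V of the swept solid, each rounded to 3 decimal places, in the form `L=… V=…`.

L=416.840 V=13832.044

2πR = 2π·8.5 = 53.407075
per-turn = √(53.407075² + 35.5²) = √(2852.3157 + 1260.25) = √4112.5657 = 64.129289
L = 6.5 × 64.129289 = 416.840377
V = π·3.25² × L = 33.183072 × 416.840377 = 13832.044400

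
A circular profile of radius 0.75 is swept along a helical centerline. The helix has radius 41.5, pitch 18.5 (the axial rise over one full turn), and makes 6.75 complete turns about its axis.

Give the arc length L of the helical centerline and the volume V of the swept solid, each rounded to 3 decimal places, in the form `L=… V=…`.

L=1764.502 V=3118.132

2πR = 2π·41.5 = 260.752190
per-turn = √(260.752190² + 18.5²) = √(67991.7047 + 342.25) = √68333.9547 = 261.407641
L = 6.75 × 261.407641 = 1764.501576
V = π·0.75² × L = 1.767146 × 1764.501576 = 3118.131669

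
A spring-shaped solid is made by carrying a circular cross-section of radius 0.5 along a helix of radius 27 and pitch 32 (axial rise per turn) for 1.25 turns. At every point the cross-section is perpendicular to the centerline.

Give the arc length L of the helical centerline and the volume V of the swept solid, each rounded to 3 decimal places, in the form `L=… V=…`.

2πR = 2π·27 = 169.646003
per-turn = √(169.646003² + 32²) = √(28779.7664 + 1024) = √29803.7664 = 172.637674
L = 1.25 × 172.637674 = 215.797092
V = π·0.5² × L = 0.785398 × 215.797092 = 169.486640

L=215.797 V=169.487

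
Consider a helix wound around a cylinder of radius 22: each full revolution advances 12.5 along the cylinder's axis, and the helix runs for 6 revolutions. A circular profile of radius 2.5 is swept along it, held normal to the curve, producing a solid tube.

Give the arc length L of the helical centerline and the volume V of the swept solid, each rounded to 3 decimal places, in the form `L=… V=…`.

L=832.765 V=16351.296

2πR = 2π·22 = 138.230077
per-turn = √(138.230077² + 12.5²) = √(19107.5541 + 156.25) = √19263.8041 = 138.794107
L = 6 × 138.794107 = 832.764642
V = π·2.5² × L = 19.634954 × 832.764642 = 16351.295502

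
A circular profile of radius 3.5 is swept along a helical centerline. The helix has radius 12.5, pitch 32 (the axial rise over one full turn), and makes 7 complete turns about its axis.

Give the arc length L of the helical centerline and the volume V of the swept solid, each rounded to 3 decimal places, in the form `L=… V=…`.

2πR = 2π·12.5 = 78.539816
per-turn = √(78.539816² + 32²) = √(6168.5028 + 1024) = √7192.5028 = 84.808624
L = 7 × 84.808624 = 593.660370
V = π·3.5² × L = 38.484510 × 593.660370 = 22846.728446

L=593.660 V=22846.728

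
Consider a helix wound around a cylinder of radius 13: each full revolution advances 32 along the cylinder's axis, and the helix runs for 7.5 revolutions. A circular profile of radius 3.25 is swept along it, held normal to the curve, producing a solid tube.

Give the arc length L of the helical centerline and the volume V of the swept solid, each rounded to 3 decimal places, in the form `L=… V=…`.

2πR = 2π·13 = 81.681409
per-turn = √(81.681409² + 32²) = √(6671.8526 + 1024) = √7695.8526 = 87.726009
L = 7.5 × 87.726009 = 657.945064
V = π·3.25² × L = 33.183072 × 657.945064 = 21832.638699

L=657.945 V=21832.639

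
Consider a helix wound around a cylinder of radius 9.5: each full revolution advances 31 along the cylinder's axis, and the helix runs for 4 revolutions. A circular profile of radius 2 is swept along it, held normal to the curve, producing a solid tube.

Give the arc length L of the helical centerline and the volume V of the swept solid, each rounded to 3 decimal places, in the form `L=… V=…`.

2πR = 2π·9.5 = 59.690260
per-turn = √(59.690260² + 31²) = √(3562.9272 + 961) = √4523.9272 = 67.260146
L = 4 × 67.260146 = 269.040582
V = π·2² × L = 12.566371 × 269.040582 = 3380.863670

L=269.041 V=3380.864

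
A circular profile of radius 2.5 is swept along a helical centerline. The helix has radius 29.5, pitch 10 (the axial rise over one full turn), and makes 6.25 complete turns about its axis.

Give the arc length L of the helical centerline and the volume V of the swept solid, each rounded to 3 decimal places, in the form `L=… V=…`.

L=1160.147 V=22779.434

2πR = 2π·29.5 = 185.353967
per-turn = √(185.353967² + 10²) = √(34356.0929 + 100) = √34456.0929 = 185.623525
L = 6.25 × 185.623525 = 1160.147029
V = π·2.5² × L = 19.634954 × 1160.147029 = 22779.433653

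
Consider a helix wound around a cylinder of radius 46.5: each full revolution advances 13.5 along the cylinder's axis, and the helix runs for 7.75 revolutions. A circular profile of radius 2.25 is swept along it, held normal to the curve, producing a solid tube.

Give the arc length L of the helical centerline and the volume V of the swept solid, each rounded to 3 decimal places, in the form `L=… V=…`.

2πR = 2π·46.5 = 292.168117
per-turn = √(292.168117² + 13.5²) = √(85362.2085 + 182.25) = √85544.4585 = 292.479843
L = 7.75 × 292.479843 = 2266.718782
V = π·2.25² × L = 15.904313 × 2266.718782 = 36050.604558

L=2266.719 V=36050.605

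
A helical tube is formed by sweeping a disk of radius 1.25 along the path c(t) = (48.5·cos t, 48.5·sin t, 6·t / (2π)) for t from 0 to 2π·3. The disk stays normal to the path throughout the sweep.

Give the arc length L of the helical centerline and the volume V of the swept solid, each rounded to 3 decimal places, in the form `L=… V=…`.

L=914.381 V=4488.456

2πR = 2π·48.5 = 304.734487
per-turn = √(304.734487² + 6²) = √(92863.1078 + 36) = √92899.1078 = 304.793549
L = 3 × 304.793549 = 914.380648
V = π·1.25² × L = 4.908739 × 914.380648 = 4488.455512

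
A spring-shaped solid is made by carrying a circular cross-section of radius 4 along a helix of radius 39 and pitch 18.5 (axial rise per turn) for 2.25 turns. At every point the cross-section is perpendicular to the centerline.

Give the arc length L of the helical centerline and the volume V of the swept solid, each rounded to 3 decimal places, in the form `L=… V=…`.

L=552.919 V=27792.718

2πR = 2π·39 = 245.044227
per-turn = √(245.044227² + 18.5²) = √(60046.6732 + 342.25) = √60388.9232 = 245.741578
L = 2.25 × 245.741578 = 552.918551
V = π·4² × L = 50.265482 × 552.918551 = 27792.717705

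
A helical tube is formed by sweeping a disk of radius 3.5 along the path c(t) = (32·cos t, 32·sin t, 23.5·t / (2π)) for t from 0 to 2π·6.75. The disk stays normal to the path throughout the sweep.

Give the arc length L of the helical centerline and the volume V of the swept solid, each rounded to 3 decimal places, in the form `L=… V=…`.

2πR = 2π·32 = 201.061930
per-turn = √(201.061930² + 23.5²) = √(40425.8996 + 552.25) = √40978.1496 = 202.430604
L = 6.75 × 202.430604 = 1366.406580
V = π·3.5² × L = 38.484510 × 1366.406580 = 52585.487708

L=1366.407 V=52585.488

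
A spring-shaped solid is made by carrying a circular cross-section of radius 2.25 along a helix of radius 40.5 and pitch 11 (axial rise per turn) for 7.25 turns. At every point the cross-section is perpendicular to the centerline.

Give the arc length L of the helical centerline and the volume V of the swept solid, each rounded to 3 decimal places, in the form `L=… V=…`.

2πR = 2π·40.5 = 254.469005
per-turn = √(254.469005² + 11²) = √(64754.4745 + 121) = √64875.4745 = 254.706644
L = 7.25 × 254.706644 = 1846.623169
V = π·2.25² × L = 15.904313 × 1846.623169 = 29369.272515

L=1846.623 V=29369.273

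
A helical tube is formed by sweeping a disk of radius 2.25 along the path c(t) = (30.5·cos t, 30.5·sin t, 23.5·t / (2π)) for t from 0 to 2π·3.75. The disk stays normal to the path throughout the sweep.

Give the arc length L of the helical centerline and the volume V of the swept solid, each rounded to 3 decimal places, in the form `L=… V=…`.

2πR = 2π·30.5 = 191.637152
per-turn = √(191.637152² + 23.5²) = √(36724.7980 + 552.25) = √37277.0480 = 193.072649
L = 3.75 × 193.072649 = 724.022436
V = π·2.25² × L = 15.904313 × 724.022436 = 11515.079295

L=724.022 V=11515.079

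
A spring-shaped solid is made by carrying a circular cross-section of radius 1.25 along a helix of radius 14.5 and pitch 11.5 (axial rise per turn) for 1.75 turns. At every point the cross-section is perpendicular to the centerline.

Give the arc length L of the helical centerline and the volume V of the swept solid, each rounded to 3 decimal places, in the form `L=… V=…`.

2πR = 2π·14.5 = 91.106187
per-turn = √(91.106187² + 11.5²) = √(8300.3373 + 132.25) = √8432.5873 = 91.829120
L = 1.75 × 91.829120 = 160.700960
V = π·1.25² × L = 4.908739 × 160.700960 = 788.838994

L=160.701 V=788.839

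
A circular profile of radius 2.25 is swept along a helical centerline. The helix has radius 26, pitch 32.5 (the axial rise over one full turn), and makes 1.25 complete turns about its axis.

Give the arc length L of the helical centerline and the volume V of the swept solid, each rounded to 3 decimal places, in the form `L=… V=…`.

2πR = 2π·26 = 163.362818
per-turn = √(163.362818² + 32.5²) = √(26687.4103 + 1056.25) = √27743.6603 = 166.564283
L = 1.25 × 166.564283 = 208.205353
V = π·2.25² × L = 15.904313 × 208.205353 = 3311.363070

L=208.205 V=3311.363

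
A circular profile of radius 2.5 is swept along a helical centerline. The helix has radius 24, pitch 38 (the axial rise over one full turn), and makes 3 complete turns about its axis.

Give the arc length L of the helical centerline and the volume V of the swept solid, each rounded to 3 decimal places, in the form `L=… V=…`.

L=466.532 V=9160.335

2πR = 2π·24 = 150.796447
per-turn = √(150.796447² + 38²) = √(22739.5685 + 1444) = √24183.5685 = 155.510670
L = 3 × 155.510670 = 466.532011
V = π·2.5² × L = 19.634954 × 466.532011 = 9160.334606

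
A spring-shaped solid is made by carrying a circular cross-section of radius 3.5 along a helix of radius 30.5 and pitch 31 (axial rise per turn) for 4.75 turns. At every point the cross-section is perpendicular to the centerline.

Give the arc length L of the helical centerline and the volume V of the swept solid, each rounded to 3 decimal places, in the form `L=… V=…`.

2πR = 2π·30.5 = 191.637152
per-turn = √(191.637152² + 31²) = √(36724.7980 + 961) = √37685.7980 = 194.128303
L = 4.75 × 194.128303 = 922.109439
V = π·3.5² × L = 38.484510 × 922.109439 = 35486.929919

L=922.109 V=35486.930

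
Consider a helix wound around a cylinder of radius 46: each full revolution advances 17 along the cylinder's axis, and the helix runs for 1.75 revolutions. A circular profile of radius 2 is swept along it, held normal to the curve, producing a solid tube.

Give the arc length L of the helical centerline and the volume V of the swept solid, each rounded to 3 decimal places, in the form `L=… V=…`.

L=506.671 V=6367.010

2πR = 2π·46 = 289.026524
per-turn = √(289.026524² + 17²) = √(83536.3317 + 289) = √83825.3317 = 289.526047
L = 1.75 × 289.526047 = 506.670582
V = π·2² × L = 12.566371 × 506.670582 = 6367.010307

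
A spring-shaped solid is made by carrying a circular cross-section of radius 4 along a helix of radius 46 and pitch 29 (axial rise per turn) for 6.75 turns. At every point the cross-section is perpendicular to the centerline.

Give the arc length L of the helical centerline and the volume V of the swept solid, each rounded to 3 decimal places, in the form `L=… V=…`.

L=1960.725 V=98556.784

2πR = 2π·46 = 289.026524
per-turn = √(289.026524² + 29²) = √(83536.3317 + 841) = √84377.3317 = 290.477764
L = 6.75 × 290.477764 = 1960.724910
V = π·4² × L = 50.265482 × 1960.724910 = 98556.783576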